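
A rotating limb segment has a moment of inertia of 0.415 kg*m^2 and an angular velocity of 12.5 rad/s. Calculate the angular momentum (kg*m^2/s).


L = I * omega
L = 0.415 * 12.5
L = 5.1875


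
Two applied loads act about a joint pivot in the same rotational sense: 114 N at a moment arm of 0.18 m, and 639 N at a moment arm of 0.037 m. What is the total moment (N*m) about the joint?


M = F1 * d1 + F2 * d2
M = 114 * 0.18 + 639 * 0.037
M = 20.5200 + 23.6430
M = 44.1630


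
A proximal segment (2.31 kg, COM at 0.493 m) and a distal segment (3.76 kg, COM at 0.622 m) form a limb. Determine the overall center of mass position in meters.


COM = (m1*x1 + m2*x2) / (m1 + m2)
COM = (2.31*0.493 + 3.76*0.622) / (2.31 + 3.76)
Numerator = 3.4775
Denominator = 6.0700
COM = 0.5729


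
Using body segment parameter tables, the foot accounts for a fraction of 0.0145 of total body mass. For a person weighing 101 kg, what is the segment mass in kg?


m_segment = body_mass * fraction
m_segment = 101 * 0.0145
m_segment = 1.4645


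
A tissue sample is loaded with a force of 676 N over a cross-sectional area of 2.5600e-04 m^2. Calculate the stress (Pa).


stress = F / A
stress = 676 / 2.5600e-04
stress = 2.6406e+06


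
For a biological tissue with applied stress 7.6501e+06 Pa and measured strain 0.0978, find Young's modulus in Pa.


E = stress / strain
E = 7.6501e+06 / 0.0978
E = 7.8222e+07


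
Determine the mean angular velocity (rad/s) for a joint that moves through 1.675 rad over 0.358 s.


omega = delta_theta / delta_t
omega = 1.675 / 0.358
omega = 4.6788


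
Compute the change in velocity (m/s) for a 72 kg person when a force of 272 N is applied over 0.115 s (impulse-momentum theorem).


J = F * dt = 272 * 0.115 = 31.2800 N*s
delta_v = J / m
delta_v = 31.2800 / 72
delta_v = 0.4344


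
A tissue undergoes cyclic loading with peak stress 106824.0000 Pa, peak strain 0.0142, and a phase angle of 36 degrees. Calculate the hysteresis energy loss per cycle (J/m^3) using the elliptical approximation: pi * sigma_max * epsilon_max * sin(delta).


E_loss = pi * sigma_max * epsilon_max * sin(delta)
delta = 36 deg = 0.6283 rad
sin(delta) = 0.5878
E_loss = pi * 106824.0000 * 0.0142 * 0.5878
E_loss = 2801.0815


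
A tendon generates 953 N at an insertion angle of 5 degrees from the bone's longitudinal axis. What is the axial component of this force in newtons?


F_eff = F_tendon * cos(theta)
theta = 5 deg = 0.0873 rad
cos(theta) = 0.9962
F_eff = 953 * 0.9962
F_eff = 949.3735


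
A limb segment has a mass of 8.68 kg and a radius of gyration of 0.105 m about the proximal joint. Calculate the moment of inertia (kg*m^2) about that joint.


I = m * k^2
I = 8.68 * 0.105^2
k^2 = 0.0110
I = 0.0957


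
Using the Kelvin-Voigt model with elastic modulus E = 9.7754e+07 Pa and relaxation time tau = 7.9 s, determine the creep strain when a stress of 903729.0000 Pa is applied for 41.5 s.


epsilon(t) = (sigma/E) * (1 - exp(-t/tau))
sigma/E = 903729.0000 / 9.7754e+07 = 0.0092
exp(-t/tau) = exp(-41.5 / 7.9) = 0.0052
epsilon = 0.0092 * (1 - 0.0052)
epsilon = 0.0092


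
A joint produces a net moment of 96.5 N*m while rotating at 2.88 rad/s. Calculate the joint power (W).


P = M * omega
P = 96.5 * 2.88
P = 277.9200


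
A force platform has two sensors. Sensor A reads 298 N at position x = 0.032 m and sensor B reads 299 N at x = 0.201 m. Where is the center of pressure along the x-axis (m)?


COP_x = (F1*x1 + F2*x2) / (F1 + F2)
COP_x = (298*0.032 + 299*0.201) / (298 + 299)
Numerator = 69.6350
Denominator = 597
COP_x = 0.1166


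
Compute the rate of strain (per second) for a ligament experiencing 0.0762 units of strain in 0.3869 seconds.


strain_rate = delta_strain / delta_t
strain_rate = 0.0762 / 0.3869
strain_rate = 0.1970


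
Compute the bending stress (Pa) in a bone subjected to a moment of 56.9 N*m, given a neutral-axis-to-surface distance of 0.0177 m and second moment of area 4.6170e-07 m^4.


sigma = M * c / I
sigma = 56.9 * 0.0177 / 4.6170e-07
M * c = 1.0071
sigma = 2.1814e+06


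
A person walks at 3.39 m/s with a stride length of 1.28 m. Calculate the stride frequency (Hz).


f = v / stride_length
f = 3.39 / 1.28
f = 2.6484


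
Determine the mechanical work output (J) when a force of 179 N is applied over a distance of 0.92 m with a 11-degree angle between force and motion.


W = F * d * cos(theta)
theta = 11 deg = 0.1920 rad
cos(theta) = 0.9816
W = 179 * 0.92 * 0.9816
W = 161.6544


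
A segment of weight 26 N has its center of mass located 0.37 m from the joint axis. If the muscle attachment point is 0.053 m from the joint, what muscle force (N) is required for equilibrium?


F_muscle = W * d_load / d_muscle
F_muscle = 26 * 0.37 / 0.053
Numerator = 9.6200
F_muscle = 181.5094


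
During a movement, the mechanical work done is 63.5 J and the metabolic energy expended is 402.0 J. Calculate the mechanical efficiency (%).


eta = (W_mech / E_meta) * 100
eta = (63.5 / 402.0) * 100
ratio = 0.1580
eta = 15.7960


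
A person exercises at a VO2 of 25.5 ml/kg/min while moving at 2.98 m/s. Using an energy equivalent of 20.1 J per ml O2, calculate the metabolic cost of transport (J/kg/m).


Power per kg = VO2 * 20.1 / 60
Power per kg = 25.5 * 20.1 / 60 = 8.5425 W/kg
Cost = power_per_kg / speed
Cost = 8.5425 / 2.98
Cost = 2.8666


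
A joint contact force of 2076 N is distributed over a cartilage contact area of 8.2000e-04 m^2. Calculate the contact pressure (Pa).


P = F / A
P = 2076 / 8.2000e-04
P = 2.5317e+06


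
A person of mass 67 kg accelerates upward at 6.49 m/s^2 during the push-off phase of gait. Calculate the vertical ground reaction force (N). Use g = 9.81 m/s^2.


GRF = m * (g + a)
GRF = 67 * (9.81 + 6.49)
GRF = 67 * 16.3000
GRF = 1092.1000


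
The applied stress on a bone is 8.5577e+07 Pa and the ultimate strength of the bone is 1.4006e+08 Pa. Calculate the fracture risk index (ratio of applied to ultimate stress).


FRI = applied / ultimate
FRI = 8.5577e+07 / 1.4006e+08
FRI = 0.6110


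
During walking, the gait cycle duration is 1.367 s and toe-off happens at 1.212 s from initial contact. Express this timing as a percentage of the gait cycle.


pct = (event_time / cycle_time) * 100
pct = (1.212 / 1.367) * 100
ratio = 0.8866
pct = 88.6613


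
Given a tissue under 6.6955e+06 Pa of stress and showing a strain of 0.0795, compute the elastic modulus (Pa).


E = stress / strain
E = 6.6955e+06 / 0.0795
E = 8.4220e+07


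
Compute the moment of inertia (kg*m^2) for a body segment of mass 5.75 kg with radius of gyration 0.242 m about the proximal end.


I = m * k^2
I = 5.75 * 0.242^2
k^2 = 0.0586
I = 0.3367


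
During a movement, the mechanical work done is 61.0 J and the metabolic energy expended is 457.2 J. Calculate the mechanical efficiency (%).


eta = (W_mech / E_meta) * 100
eta = (61.0 / 457.2) * 100
ratio = 0.1334
eta = 13.3421


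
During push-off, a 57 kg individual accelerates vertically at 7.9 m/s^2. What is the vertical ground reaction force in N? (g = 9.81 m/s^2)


GRF = m * (g + a)
GRF = 57 * (9.81 + 7.9)
GRF = 57 * 17.7100
GRF = 1009.4700


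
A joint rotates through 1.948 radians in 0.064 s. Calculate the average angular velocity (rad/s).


omega = delta_theta / delta_t
omega = 1.948 / 0.064
omega = 30.4375


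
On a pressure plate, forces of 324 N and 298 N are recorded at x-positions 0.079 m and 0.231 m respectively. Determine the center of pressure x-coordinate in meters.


COP_x = (F1*x1 + F2*x2) / (F1 + F2)
COP_x = (324*0.079 + 298*0.231) / (324 + 298)
Numerator = 94.4340
Denominator = 622
COP_x = 0.1518


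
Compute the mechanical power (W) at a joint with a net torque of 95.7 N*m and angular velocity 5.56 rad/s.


P = M * omega
P = 95.7 * 5.56
P = 532.0920


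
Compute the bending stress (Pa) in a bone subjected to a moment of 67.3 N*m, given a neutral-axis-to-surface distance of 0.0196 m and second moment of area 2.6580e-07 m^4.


sigma = M * c / I
sigma = 67.3 * 0.0196 / 2.6580e-07
M * c = 1.3191
sigma = 4.9627e+06


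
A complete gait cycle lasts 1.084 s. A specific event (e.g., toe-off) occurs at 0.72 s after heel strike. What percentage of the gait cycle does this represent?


pct = (event_time / cycle_time) * 100
pct = (0.72 / 1.084) * 100
ratio = 0.6642
pct = 66.4207


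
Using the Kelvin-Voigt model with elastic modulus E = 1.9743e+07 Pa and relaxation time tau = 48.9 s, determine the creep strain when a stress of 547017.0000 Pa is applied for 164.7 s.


epsilon(t) = (sigma/E) * (1 - exp(-t/tau))
sigma/E = 547017.0000 / 1.9743e+07 = 0.0277
exp(-t/tau) = exp(-164.7 / 48.9) = 0.0345
epsilon = 0.0277 * (1 - 0.0345)
epsilon = 0.0268


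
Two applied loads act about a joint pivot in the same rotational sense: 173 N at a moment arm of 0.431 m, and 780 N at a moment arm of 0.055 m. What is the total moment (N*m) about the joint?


M = F1 * d1 + F2 * d2
M = 173 * 0.431 + 780 * 0.055
M = 74.5630 + 42.9000
M = 117.4630


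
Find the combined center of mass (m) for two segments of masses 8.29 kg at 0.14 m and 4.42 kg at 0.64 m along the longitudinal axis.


COM = (m1*x1 + m2*x2) / (m1 + m2)
COM = (8.29*0.14 + 4.42*0.64) / (8.29 + 4.42)
Numerator = 3.9894
Denominator = 12.7100
COM = 0.3139


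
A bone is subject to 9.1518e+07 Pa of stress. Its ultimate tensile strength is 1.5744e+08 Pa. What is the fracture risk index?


FRI = applied / ultimate
FRI = 9.1518e+07 / 1.5744e+08
FRI = 0.5813


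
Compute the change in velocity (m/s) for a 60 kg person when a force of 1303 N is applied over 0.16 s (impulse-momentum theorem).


J = F * dt = 1303 * 0.16 = 208.4800 N*s
delta_v = J / m
delta_v = 208.4800 / 60
delta_v = 3.4747


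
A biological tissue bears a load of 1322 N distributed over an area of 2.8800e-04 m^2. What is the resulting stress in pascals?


stress = F / A
stress = 1322 / 2.8800e-04
stress = 4.5903e+06


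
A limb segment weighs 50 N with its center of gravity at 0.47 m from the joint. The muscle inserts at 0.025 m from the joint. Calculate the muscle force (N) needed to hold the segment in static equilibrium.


F_muscle = W * d_load / d_muscle
F_muscle = 50 * 0.47 / 0.025
Numerator = 23.5000
F_muscle = 940.0000


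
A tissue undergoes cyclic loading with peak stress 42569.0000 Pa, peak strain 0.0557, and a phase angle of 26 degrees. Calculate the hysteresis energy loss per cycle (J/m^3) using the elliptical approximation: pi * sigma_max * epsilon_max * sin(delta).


E_loss = pi * sigma_max * epsilon_max * sin(delta)
delta = 26 deg = 0.4538 rad
sin(delta) = 0.4384
E_loss = pi * 42569.0000 * 0.0557 * 0.4384
E_loss = 3265.4307


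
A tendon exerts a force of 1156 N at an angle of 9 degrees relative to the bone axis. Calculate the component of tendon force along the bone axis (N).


F_eff = F_tendon * cos(theta)
theta = 9 deg = 0.1571 rad
cos(theta) = 0.9877
F_eff = 1156 * 0.9877
F_eff = 1141.7677


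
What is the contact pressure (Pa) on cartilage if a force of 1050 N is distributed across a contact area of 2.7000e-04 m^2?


P = F / A
P = 1050 / 2.7000e-04
P = 3.8889e+06


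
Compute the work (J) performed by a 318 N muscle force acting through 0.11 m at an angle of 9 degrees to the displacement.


W = F * d * cos(theta)
theta = 9 deg = 0.1571 rad
cos(theta) = 0.9877
W = 318 * 0.11 * 0.9877
W = 34.5493


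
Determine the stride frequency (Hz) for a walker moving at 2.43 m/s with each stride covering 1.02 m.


f = v / stride_length
f = 2.43 / 1.02
f = 2.3824


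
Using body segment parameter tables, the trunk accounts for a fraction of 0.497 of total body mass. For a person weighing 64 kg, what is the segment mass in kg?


m_segment = body_mass * fraction
m_segment = 64 * 0.497
m_segment = 31.8080


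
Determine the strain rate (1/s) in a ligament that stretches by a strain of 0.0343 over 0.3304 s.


strain_rate = delta_strain / delta_t
strain_rate = 0.0343 / 0.3304
strain_rate = 0.1038


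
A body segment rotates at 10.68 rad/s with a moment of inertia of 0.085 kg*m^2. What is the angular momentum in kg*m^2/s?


L = I * omega
L = 0.085 * 10.68
L = 0.9078


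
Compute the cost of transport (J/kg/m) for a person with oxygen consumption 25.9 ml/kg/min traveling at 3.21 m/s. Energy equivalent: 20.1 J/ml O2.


Power per kg = VO2 * 20.1 / 60
Power per kg = 25.9 * 20.1 / 60 = 8.6765 W/kg
Cost = power_per_kg / speed
Cost = 8.6765 / 3.21
Cost = 2.7030


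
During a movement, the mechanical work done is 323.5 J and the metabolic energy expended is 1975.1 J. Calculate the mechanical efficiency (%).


eta = (W_mech / E_meta) * 100
eta = (323.5 / 1975.1) * 100
ratio = 0.1638
eta = 16.3789


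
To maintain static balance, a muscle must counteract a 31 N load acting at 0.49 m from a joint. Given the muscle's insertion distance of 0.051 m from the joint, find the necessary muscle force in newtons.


F_muscle = W * d_load / d_muscle
F_muscle = 31 * 0.49 / 0.051
Numerator = 15.1900
F_muscle = 297.8431


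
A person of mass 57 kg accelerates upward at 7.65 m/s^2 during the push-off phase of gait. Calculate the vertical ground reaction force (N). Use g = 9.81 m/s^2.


GRF = m * (g + a)
GRF = 57 * (9.81 + 7.65)
GRF = 57 * 17.4600
GRF = 995.2200


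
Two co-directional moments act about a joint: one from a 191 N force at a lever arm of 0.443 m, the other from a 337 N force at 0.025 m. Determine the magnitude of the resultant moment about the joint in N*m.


M = F1 * d1 + F2 * d2
M = 191 * 0.443 + 337 * 0.025
M = 84.6130 + 8.4250
M = 93.0380


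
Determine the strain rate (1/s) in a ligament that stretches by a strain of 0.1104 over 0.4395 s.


strain_rate = delta_strain / delta_t
strain_rate = 0.1104 / 0.4395
strain_rate = 0.2512


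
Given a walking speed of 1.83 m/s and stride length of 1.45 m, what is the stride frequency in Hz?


f = v / stride_length
f = 1.83 / 1.45
f = 1.2621


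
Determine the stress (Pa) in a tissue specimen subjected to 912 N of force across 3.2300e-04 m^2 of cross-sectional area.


stress = F / A
stress = 912 / 3.2300e-04
stress = 2.8235e+06


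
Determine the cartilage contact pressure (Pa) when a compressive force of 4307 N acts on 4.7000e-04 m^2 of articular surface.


P = F / A
P = 4307 / 4.7000e-04
P = 9.1638e+06


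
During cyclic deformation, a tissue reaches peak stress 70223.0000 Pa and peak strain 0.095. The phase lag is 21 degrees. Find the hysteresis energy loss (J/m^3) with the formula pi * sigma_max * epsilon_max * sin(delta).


E_loss = pi * sigma_max * epsilon_max * sin(delta)
delta = 21 deg = 0.3665 rad
sin(delta) = 0.3584
E_loss = pi * 70223.0000 * 0.095 * 0.3584
E_loss = 7510.7277


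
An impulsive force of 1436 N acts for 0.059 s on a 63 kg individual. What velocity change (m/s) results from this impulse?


J = F * dt = 1436 * 0.059 = 84.7240 N*s
delta_v = J / m
delta_v = 84.7240 / 63
delta_v = 1.3448


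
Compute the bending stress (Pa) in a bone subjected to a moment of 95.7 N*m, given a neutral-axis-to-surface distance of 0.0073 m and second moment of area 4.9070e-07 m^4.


sigma = M * c / I
sigma = 95.7 * 0.0073 / 4.9070e-07
M * c = 0.6986
sigma = 1.4237e+06


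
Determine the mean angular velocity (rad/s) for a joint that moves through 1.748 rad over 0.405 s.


omega = delta_theta / delta_t
omega = 1.748 / 0.405
omega = 4.3160


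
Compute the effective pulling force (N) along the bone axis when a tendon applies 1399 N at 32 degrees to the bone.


F_eff = F_tendon * cos(theta)
theta = 32 deg = 0.5585 rad
cos(theta) = 0.8480
F_eff = 1399 * 0.8480
F_eff = 1186.4193


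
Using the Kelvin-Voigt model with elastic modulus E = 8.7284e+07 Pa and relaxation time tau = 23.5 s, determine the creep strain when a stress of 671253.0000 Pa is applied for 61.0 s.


epsilon(t) = (sigma/E) * (1 - exp(-t/tau))
sigma/E = 671253.0000 / 8.7284e+07 = 0.0077
exp(-t/tau) = exp(-61.0 / 23.5) = 0.0746
epsilon = 0.0077 * (1 - 0.0746)
epsilon = 0.0071


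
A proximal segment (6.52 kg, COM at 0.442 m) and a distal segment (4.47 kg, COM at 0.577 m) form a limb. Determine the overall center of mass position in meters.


COM = (m1*x1 + m2*x2) / (m1 + m2)
COM = (6.52*0.442 + 4.47*0.577) / (6.52 + 4.47)
Numerator = 5.4610
Denominator = 10.9900
COM = 0.4969


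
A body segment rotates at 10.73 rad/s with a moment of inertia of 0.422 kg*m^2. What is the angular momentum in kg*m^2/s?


L = I * omega
L = 0.422 * 10.73
L = 4.5281


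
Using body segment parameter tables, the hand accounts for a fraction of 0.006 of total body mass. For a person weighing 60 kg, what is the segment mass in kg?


m_segment = body_mass * fraction
m_segment = 60 * 0.006
m_segment = 0.3600


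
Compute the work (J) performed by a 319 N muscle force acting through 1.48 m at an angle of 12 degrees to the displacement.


W = F * d * cos(theta)
theta = 12 deg = 0.2094 rad
cos(theta) = 0.9781
W = 319 * 1.48 * 0.9781
W = 461.8030


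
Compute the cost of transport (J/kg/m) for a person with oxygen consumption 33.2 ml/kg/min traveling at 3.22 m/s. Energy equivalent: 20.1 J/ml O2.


Power per kg = VO2 * 20.1 / 60
Power per kg = 33.2 * 20.1 / 60 = 11.1220 W/kg
Cost = power_per_kg / speed
Cost = 11.1220 / 3.22
Cost = 3.4540


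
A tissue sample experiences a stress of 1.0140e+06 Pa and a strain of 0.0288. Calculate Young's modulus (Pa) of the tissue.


E = stress / strain
E = 1.0140e+06 / 0.0288
E = 3.5208e+07


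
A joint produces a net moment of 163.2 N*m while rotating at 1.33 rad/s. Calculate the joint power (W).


P = M * omega
P = 163.2 * 1.33
P = 217.0560


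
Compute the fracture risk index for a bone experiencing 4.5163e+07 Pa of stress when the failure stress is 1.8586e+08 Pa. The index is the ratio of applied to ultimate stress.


FRI = applied / ultimate
FRI = 4.5163e+07 / 1.8586e+08
FRI = 0.2430


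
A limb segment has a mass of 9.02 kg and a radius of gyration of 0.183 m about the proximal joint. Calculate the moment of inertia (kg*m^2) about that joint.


I = m * k^2
I = 9.02 * 0.183^2
k^2 = 0.0335
I = 0.3021


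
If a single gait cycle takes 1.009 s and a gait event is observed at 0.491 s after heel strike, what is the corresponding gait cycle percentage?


pct = (event_time / cycle_time) * 100
pct = (0.491 / 1.009) * 100
ratio = 0.4866
pct = 48.6620


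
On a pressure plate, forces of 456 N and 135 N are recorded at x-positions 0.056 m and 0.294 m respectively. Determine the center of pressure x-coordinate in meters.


COP_x = (F1*x1 + F2*x2) / (F1 + F2)
COP_x = (456*0.056 + 135*0.294) / (456 + 135)
Numerator = 65.2260
Denominator = 591
COP_x = 0.1104


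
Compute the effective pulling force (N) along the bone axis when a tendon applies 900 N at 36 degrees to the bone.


F_eff = F_tendon * cos(theta)
theta = 36 deg = 0.6283 rad
cos(theta) = 0.8090
F_eff = 900 * 0.8090
F_eff = 728.1153


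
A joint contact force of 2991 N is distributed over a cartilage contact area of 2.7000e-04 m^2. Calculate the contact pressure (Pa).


P = F / A
P = 2991 / 2.7000e-04
P = 1.1078e+07


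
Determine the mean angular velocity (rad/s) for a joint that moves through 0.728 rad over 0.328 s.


omega = delta_theta / delta_t
omega = 0.728 / 0.328
omega = 2.2195


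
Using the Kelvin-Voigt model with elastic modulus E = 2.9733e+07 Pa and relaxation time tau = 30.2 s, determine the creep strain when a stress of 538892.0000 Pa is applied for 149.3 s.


epsilon(t) = (sigma/E) * (1 - exp(-t/tau))
sigma/E = 538892.0000 / 2.9733e+07 = 0.0181
exp(-t/tau) = exp(-149.3 / 30.2) = 0.0071
epsilon = 0.0181 * (1 - 0.0071)
epsilon = 0.0180


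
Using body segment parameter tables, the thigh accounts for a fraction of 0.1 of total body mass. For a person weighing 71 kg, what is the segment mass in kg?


m_segment = body_mass * fraction
m_segment = 71 * 0.1
m_segment = 7.1000


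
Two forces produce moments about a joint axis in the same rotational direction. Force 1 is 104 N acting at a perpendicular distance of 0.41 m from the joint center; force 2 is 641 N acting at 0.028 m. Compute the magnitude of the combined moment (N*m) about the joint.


M = F1 * d1 + F2 * d2
M = 104 * 0.41 + 641 * 0.028
M = 42.6400 + 17.9480
M = 60.5880


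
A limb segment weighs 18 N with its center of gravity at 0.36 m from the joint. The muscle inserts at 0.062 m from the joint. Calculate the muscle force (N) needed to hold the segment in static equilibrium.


F_muscle = W * d_load / d_muscle
F_muscle = 18 * 0.36 / 0.062
Numerator = 6.4800
F_muscle = 104.5161


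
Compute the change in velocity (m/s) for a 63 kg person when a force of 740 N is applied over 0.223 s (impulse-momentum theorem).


J = F * dt = 740 * 0.223 = 165.0200 N*s
delta_v = J / m
delta_v = 165.0200 / 63
delta_v = 2.6194


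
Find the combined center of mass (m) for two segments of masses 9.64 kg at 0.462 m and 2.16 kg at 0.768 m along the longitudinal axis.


COM = (m1*x1 + m2*x2) / (m1 + m2)
COM = (9.64*0.462 + 2.16*0.768) / (9.64 + 2.16)
Numerator = 6.1126
Denominator = 11.8000
COM = 0.5180


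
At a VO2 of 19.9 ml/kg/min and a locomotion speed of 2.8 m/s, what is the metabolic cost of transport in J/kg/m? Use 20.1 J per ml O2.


Power per kg = VO2 * 20.1 / 60
Power per kg = 19.9 * 20.1 / 60 = 6.6665 W/kg
Cost = power_per_kg / speed
Cost = 6.6665 / 2.8
Cost = 2.3809


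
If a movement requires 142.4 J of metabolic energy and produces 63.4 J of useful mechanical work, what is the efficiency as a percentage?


eta = (W_mech / E_meta) * 100
eta = (63.4 / 142.4) * 100
ratio = 0.4452
eta = 44.5225


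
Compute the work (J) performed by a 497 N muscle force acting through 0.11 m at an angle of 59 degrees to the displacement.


W = F * d * cos(theta)
theta = 59 deg = 1.0297 rad
cos(theta) = 0.5150
W = 497 * 0.11 * 0.5150
W = 28.1571


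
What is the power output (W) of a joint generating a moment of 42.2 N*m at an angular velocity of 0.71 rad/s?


P = M * omega
P = 42.2 * 0.71
P = 29.9620


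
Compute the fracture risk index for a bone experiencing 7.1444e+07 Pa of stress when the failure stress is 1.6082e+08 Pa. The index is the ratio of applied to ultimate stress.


FRI = applied / ultimate
FRI = 7.1444e+07 / 1.6082e+08
FRI = 0.4442


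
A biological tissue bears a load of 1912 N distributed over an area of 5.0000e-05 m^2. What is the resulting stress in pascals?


stress = F / A
stress = 1912 / 5.0000e-05
stress = 3.8240e+07


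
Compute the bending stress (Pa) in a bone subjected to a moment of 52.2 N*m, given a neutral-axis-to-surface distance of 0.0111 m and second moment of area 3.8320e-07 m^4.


sigma = M * c / I
sigma = 52.2 * 0.0111 / 3.8320e-07
M * c = 0.5794
sigma = 1.5121e+06


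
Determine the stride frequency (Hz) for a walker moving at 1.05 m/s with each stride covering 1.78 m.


f = v / stride_length
f = 1.05 / 1.78
f = 0.5899


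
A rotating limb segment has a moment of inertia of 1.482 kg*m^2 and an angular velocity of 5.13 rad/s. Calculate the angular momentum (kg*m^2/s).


L = I * omega
L = 1.482 * 5.13
L = 7.6027


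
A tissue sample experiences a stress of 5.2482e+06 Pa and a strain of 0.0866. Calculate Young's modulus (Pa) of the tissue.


E = stress / strain
E = 5.2482e+06 / 0.0866
E = 6.0603e+07


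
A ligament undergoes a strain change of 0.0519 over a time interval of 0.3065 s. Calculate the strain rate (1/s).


strain_rate = delta_strain / delta_t
strain_rate = 0.0519 / 0.3065
strain_rate = 0.1693


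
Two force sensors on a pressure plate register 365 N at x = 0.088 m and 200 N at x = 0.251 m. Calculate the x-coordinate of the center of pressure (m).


COP_x = (F1*x1 + F2*x2) / (F1 + F2)
COP_x = (365*0.088 + 200*0.251) / (365 + 200)
Numerator = 82.3200
Denominator = 565
COP_x = 0.1457


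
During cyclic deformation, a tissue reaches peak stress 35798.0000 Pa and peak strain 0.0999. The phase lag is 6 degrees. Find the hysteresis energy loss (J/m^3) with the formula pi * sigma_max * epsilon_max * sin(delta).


E_loss = pi * sigma_max * epsilon_max * sin(delta)
delta = 6 deg = 0.1047 rad
sin(delta) = 0.1045
E_loss = pi * 35798.0000 * 0.0999 * 0.1045
E_loss = 1174.3801


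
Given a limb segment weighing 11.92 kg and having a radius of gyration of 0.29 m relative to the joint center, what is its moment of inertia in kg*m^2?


I = m * k^2
I = 11.92 * 0.29^2
k^2 = 0.0841
I = 1.0025


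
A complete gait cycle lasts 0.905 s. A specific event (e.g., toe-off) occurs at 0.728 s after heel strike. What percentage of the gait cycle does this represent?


pct = (event_time / cycle_time) * 100
pct = (0.728 / 0.905) * 100
ratio = 0.8044
pct = 80.4420


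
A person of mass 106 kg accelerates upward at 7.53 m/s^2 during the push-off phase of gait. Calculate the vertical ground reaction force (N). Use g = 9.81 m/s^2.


GRF = m * (g + a)
GRF = 106 * (9.81 + 7.53)
GRF = 106 * 17.3400
GRF = 1838.0400


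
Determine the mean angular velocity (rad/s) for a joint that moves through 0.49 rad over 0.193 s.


omega = delta_theta / delta_t
omega = 0.49 / 0.193
omega = 2.5389


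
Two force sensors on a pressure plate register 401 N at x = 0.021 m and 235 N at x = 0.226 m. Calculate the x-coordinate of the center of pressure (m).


COP_x = (F1*x1 + F2*x2) / (F1 + F2)
COP_x = (401*0.021 + 235*0.226) / (401 + 235)
Numerator = 61.5310
Denominator = 636
COP_x = 0.0967


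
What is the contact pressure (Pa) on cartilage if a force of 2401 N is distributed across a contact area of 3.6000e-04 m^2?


P = F / A
P = 2401 / 3.6000e-04
P = 6.6694e+06


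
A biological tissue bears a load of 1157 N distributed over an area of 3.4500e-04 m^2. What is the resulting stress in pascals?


stress = F / A
stress = 1157 / 3.4500e-04
stress = 3.3536e+06


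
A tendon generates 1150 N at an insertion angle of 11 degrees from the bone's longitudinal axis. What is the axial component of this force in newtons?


F_eff = F_tendon * cos(theta)
theta = 11 deg = 0.1920 rad
cos(theta) = 0.9816
F_eff = 1150 * 0.9816
F_eff = 1128.8713


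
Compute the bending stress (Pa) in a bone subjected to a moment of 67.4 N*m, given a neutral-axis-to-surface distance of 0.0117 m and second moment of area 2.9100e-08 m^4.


sigma = M * c / I
sigma = 67.4 * 0.0117 / 2.9100e-08
M * c = 0.7886
sigma = 2.7099e+07


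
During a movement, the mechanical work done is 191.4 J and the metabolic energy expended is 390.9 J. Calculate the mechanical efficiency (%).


eta = (W_mech / E_meta) * 100
eta = (191.4 / 390.9) * 100
ratio = 0.4896
eta = 48.9639


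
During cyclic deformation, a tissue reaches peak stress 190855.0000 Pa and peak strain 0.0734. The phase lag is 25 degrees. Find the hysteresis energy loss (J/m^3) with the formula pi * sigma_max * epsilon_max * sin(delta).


E_loss = pi * sigma_max * epsilon_max * sin(delta)
delta = 25 deg = 0.4363 rad
sin(delta) = 0.4226
E_loss = pi * 190855.0000 * 0.0734 * 0.4226
E_loss = 18599.3486


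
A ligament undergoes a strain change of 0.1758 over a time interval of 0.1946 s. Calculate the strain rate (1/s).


strain_rate = delta_strain / delta_t
strain_rate = 0.1758 / 0.1946
strain_rate = 0.9034


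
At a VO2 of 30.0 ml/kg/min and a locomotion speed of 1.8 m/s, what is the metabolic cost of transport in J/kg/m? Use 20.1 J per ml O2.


Power per kg = VO2 * 20.1 / 60
Power per kg = 30.0 * 20.1 / 60 = 10.0500 W/kg
Cost = power_per_kg / speed
Cost = 10.0500 / 1.8
Cost = 5.5833


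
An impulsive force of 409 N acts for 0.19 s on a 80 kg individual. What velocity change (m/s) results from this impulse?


J = F * dt = 409 * 0.19 = 77.7100 N*s
delta_v = J / m
delta_v = 77.7100 / 80
delta_v = 0.9714


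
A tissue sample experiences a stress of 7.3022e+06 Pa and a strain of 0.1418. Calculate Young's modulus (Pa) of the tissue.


E = stress / strain
E = 7.3022e+06 / 0.1418
E = 5.1496e+07


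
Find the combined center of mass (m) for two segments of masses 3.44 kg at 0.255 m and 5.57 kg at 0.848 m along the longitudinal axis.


COM = (m1*x1 + m2*x2) / (m1 + m2)
COM = (3.44*0.255 + 5.57*0.848) / (3.44 + 5.57)
Numerator = 5.6006
Denominator = 9.0100
COM = 0.6216


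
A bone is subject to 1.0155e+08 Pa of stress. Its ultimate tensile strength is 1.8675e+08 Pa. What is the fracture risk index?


FRI = applied / ultimate
FRI = 1.0155e+08 / 1.8675e+08
FRI = 0.5438


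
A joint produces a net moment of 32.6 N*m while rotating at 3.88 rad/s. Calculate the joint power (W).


P = M * omega
P = 32.6 * 3.88
P = 126.4880


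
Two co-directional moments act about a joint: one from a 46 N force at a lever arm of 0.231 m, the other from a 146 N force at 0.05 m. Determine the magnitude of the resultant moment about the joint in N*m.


M = F1 * d1 + F2 * d2
M = 46 * 0.231 + 146 * 0.05
M = 10.6260 + 7.3000
M = 17.9260


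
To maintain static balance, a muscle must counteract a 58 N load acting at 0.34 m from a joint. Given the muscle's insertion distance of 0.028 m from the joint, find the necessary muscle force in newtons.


F_muscle = W * d_load / d_muscle
F_muscle = 58 * 0.34 / 0.028
Numerator = 19.7200
F_muscle = 704.2857


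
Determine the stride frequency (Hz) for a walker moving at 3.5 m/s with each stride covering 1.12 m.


f = v / stride_length
f = 3.5 / 1.12
f = 3.1250


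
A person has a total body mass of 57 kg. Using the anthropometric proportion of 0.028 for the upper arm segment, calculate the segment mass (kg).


m_segment = body_mass * fraction
m_segment = 57 * 0.028
m_segment = 1.5960


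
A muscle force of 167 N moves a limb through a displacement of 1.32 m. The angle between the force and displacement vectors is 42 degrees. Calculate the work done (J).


W = F * d * cos(theta)
theta = 42 deg = 0.7330 rad
cos(theta) = 0.7431
W = 167 * 1.32 * 0.7431
W = 163.8188


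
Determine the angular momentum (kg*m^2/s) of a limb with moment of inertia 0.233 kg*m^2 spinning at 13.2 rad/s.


L = I * omega
L = 0.233 * 13.2
L = 3.0756


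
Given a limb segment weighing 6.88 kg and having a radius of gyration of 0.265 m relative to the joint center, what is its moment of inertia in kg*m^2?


I = m * k^2
I = 6.88 * 0.265^2
k^2 = 0.0702
I = 0.4831


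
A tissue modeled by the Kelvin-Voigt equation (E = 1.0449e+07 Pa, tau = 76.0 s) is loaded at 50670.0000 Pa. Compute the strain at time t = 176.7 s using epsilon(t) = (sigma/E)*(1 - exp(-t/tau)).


epsilon(t) = (sigma/E) * (1 - exp(-t/tau))
sigma/E = 50670.0000 / 1.0449e+07 = 0.0048
exp(-t/tau) = exp(-176.7 / 76.0) = 0.0978
epsilon = 0.0048 * (1 - 0.0978)
epsilon = 0.0044


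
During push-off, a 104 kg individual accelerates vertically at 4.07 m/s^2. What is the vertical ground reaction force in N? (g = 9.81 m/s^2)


GRF = m * (g + a)
GRF = 104 * (9.81 + 4.07)
GRF = 104 * 13.8800
GRF = 1443.5200


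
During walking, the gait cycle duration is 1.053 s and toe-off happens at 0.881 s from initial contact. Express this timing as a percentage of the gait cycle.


pct = (event_time / cycle_time) * 100
pct = (0.881 / 1.053) * 100
ratio = 0.8367
pct = 83.6657


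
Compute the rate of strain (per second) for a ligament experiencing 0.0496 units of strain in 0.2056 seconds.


strain_rate = delta_strain / delta_t
strain_rate = 0.0496 / 0.2056
strain_rate = 0.2412


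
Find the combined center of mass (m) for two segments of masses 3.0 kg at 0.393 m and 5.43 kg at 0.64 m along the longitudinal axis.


COM = (m1*x1 + m2*x2) / (m1 + m2)
COM = (3.0*0.393 + 5.43*0.64) / (3.0 + 5.43)
Numerator = 4.6542
Denominator = 8.4300
COM = 0.5521


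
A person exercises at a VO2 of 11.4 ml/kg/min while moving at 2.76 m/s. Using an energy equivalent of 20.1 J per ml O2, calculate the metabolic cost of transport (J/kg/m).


Power per kg = VO2 * 20.1 / 60
Power per kg = 11.4 * 20.1 / 60 = 3.8190 W/kg
Cost = power_per_kg / speed
Cost = 3.8190 / 2.76
Cost = 1.3837


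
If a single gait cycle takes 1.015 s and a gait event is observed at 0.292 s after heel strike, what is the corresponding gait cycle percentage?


pct = (event_time / cycle_time) * 100
pct = (0.292 / 1.015) * 100
ratio = 0.2877
pct = 28.7685


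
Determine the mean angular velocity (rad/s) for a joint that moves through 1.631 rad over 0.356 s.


omega = delta_theta / delta_t
omega = 1.631 / 0.356
omega = 4.5815


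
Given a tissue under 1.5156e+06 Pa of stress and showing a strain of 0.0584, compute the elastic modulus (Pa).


E = stress / strain
E = 1.5156e+06 / 0.0584
E = 2.5952e+07


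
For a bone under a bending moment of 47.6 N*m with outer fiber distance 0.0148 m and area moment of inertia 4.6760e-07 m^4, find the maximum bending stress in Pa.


sigma = M * c / I
sigma = 47.6 * 0.0148 / 4.6760e-07
M * c = 0.7045
sigma = 1.5066e+06


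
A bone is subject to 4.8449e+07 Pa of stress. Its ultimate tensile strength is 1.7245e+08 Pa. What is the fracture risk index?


FRI = applied / ultimate
FRI = 4.8449e+07 / 1.7245e+08
FRI = 0.2809


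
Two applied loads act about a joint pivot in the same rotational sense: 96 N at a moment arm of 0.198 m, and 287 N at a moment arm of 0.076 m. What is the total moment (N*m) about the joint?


M = F1 * d1 + F2 * d2
M = 96 * 0.198 + 287 * 0.076
M = 19.0080 + 21.8120
M = 40.8200


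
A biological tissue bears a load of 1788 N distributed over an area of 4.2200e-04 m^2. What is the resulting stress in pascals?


stress = F / A
stress = 1788 / 4.2200e-04
stress = 4.2370e+06


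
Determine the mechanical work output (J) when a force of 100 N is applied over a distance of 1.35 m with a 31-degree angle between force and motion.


W = F * d * cos(theta)
theta = 31 deg = 0.5411 rad
cos(theta) = 0.8572
W = 100 * 1.35 * 0.8572
W = 115.7176


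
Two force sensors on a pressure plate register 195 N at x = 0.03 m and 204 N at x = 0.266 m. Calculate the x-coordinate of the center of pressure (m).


COP_x = (F1*x1 + F2*x2) / (F1 + F2)
COP_x = (195*0.03 + 204*0.266) / (195 + 204)
Numerator = 60.1140
Denominator = 399
COP_x = 0.1507


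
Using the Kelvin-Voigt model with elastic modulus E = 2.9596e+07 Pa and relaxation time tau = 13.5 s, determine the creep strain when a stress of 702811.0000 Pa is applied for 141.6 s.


epsilon(t) = (sigma/E) * (1 - exp(-t/tau))
sigma/E = 702811.0000 / 2.9596e+07 = 0.0237
exp(-t/tau) = exp(-141.6 / 13.5) = 2.7844e-05
epsilon = 0.0237 * (1 - 2.7844e-05)
epsilon = 0.0237


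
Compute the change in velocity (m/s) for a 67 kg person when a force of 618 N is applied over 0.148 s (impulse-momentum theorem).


J = F * dt = 618 * 0.148 = 91.4640 N*s
delta_v = J / m
delta_v = 91.4640 / 67
delta_v = 1.3651


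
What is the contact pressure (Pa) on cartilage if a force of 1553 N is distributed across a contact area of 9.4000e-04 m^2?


P = F / A
P = 1553 / 9.4000e-04
P = 1.6521e+06


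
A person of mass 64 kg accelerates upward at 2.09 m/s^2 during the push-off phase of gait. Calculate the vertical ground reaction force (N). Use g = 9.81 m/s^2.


GRF = m * (g + a)
GRF = 64 * (9.81 + 2.09)
GRF = 64 * 11.9000
GRF = 761.6000


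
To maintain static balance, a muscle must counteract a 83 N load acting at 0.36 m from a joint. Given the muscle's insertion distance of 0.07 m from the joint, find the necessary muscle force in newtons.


F_muscle = W * d_load / d_muscle
F_muscle = 83 * 0.36 / 0.07
Numerator = 29.8800
F_muscle = 426.8571


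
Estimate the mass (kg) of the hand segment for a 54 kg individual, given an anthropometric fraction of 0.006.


m_segment = body_mass * fraction
m_segment = 54 * 0.006
m_segment = 0.3240


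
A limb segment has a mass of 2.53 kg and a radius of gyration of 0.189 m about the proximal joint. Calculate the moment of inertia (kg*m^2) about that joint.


I = m * k^2
I = 2.53 * 0.189^2
k^2 = 0.0357
I = 0.0904


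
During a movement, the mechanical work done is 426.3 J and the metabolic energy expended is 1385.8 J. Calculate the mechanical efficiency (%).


eta = (W_mech / E_meta) * 100
eta = (426.3 / 1385.8) * 100
ratio = 0.3076
eta = 30.7620


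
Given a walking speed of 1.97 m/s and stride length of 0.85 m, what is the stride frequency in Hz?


f = v / stride_length
f = 1.97 / 0.85
f = 2.3176


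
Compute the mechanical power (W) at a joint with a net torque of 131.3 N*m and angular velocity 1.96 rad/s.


P = M * omega
P = 131.3 * 1.96
P = 257.3480


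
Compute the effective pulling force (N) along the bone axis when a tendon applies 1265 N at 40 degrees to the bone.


F_eff = F_tendon * cos(theta)
theta = 40 deg = 0.6981 rad
cos(theta) = 0.7660
F_eff = 1265 * 0.7660
F_eff = 969.0462


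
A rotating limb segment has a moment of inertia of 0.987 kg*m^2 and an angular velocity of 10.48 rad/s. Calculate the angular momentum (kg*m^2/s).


L = I * omega
L = 0.987 * 10.48
L = 10.3438


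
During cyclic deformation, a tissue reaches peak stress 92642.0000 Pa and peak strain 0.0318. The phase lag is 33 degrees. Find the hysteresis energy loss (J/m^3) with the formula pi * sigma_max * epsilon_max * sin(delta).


E_loss = pi * sigma_max * epsilon_max * sin(delta)
delta = 33 deg = 0.5760 rad
sin(delta) = 0.5446
E_loss = pi * 92642.0000 * 0.0318 * 0.5446
E_loss = 5040.7328


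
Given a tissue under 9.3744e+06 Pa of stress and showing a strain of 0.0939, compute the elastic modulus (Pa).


E = stress / strain
E = 9.3744e+06 / 0.0939
E = 9.9834e+07


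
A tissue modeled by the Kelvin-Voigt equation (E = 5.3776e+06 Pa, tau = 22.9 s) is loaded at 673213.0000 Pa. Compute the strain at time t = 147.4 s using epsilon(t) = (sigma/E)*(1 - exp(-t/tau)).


epsilon(t) = (sigma/E) * (1 - exp(-t/tau))
sigma/E = 673213.0000 / 5.3776e+06 = 0.1252
exp(-t/tau) = exp(-147.4 / 22.9) = 0.0016
epsilon = 0.1252 * (1 - 0.0016)
epsilon = 0.1250


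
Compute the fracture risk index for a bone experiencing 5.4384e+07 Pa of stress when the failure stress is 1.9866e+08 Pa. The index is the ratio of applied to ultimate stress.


FRI = applied / ultimate
FRI = 5.4384e+07 / 1.9866e+08
FRI = 0.2738


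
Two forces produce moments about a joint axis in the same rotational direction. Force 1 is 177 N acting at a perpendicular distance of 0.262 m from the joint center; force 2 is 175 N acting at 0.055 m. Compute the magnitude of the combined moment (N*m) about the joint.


M = F1 * d1 + F2 * d2
M = 177 * 0.262 + 175 * 0.055
M = 46.3740 + 9.6250
M = 55.9990


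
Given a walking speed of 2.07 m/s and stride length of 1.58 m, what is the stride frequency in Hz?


f = v / stride_length
f = 2.07 / 1.58
f = 1.3101


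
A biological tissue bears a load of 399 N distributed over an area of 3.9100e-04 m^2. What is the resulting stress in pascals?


stress = F / A
stress = 399 / 3.9100e-04
stress = 1.0205e+06


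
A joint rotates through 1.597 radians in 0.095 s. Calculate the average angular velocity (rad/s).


omega = delta_theta / delta_t
omega = 1.597 / 0.095
omega = 16.8105


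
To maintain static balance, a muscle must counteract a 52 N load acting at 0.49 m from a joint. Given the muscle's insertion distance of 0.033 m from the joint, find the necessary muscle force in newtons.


F_muscle = W * d_load / d_muscle
F_muscle = 52 * 0.49 / 0.033
Numerator = 25.4800
F_muscle = 772.1212


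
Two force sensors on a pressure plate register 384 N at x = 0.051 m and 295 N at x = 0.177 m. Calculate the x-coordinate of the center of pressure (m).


COP_x = (F1*x1 + F2*x2) / (F1 + F2)
COP_x = (384*0.051 + 295*0.177) / (384 + 295)
Numerator = 71.7990
Denominator = 679
COP_x = 0.1057
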